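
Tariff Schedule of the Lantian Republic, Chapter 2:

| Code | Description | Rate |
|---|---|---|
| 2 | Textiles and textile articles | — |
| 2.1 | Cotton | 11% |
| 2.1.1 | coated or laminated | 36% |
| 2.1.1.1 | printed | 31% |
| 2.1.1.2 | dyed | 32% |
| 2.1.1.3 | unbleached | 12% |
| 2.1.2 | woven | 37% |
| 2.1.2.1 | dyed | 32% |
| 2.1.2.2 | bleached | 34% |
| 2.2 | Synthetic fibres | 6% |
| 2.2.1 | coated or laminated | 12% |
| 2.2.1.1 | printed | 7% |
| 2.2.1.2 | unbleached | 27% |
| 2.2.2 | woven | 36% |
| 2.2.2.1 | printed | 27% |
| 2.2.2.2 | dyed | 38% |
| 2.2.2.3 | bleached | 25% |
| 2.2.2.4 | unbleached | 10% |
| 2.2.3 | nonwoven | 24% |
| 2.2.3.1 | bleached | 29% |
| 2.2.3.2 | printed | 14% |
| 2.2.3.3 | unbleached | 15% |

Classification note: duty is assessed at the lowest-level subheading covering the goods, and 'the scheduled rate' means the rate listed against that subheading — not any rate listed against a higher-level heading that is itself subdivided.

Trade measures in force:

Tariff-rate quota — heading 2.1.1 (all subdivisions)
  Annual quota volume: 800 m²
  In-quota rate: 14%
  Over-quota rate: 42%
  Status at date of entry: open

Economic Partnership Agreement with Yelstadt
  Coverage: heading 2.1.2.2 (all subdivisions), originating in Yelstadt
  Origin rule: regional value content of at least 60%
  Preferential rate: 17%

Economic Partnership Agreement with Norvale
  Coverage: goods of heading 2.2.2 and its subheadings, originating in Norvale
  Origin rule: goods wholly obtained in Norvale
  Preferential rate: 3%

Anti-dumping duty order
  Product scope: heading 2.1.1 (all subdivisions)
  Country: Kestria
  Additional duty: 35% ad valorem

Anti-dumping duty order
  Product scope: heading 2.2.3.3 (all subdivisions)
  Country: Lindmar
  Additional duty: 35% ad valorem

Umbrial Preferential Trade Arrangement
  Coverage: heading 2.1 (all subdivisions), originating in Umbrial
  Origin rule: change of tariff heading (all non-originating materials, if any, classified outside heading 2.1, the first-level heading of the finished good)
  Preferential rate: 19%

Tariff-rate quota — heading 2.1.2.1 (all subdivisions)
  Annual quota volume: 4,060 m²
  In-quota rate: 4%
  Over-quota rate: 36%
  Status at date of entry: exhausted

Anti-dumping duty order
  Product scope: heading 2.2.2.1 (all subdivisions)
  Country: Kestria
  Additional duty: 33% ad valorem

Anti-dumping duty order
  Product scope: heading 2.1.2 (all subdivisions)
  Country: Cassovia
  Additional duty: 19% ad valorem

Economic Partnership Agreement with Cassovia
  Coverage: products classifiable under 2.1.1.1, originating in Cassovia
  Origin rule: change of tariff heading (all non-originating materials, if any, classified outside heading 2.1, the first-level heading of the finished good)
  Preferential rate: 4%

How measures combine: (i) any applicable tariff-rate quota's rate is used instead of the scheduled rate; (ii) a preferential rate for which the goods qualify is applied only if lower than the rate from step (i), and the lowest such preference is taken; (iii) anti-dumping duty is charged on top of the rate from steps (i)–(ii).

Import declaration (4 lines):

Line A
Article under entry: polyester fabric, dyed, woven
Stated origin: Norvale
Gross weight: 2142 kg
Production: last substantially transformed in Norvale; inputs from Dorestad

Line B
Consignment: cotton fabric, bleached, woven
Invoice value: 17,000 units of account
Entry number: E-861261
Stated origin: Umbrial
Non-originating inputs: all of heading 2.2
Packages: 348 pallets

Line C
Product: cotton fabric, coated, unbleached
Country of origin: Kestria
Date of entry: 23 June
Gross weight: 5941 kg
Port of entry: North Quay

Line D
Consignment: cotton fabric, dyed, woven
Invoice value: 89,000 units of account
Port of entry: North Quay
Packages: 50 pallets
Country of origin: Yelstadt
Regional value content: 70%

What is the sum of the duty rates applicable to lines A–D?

142%

Line A: polyester → 2.2; woven → 2.2.2; dyed → 2.2.2.2. Scheduled 38%. Norvale agreement on 2.2.2: not wholly obtained. → 38%.
Line B: cotton → 2.1; woven → 2.1.2; bleached → 2.1.2.2. Scheduled 34%. Umbrial agreement on 2.1: CTH met → 19% available; preferential 19%. → 19%.
Line C: cotton → 2.1; coated → 2.1.1; unbleached → 2.1.1.3. Scheduled 12%. quota on 2.1.1 open → in-quota 14%; anti-dumping (Kestria, 2.1.1): +35%; total 14% + 35% = 49%. → 49%.
Line D: cotton → 2.1; woven → 2.1.2; dyed → 2.1.2.1. Scheduled 32%. quota on 2.1.2.1 exhausted → over-quota 36%; Yelstadt agreement on 2.1.2.2: 2.1.2.1 not covered. → 36%.
Sum: 38% + 19% + 49% + 36% = 142%.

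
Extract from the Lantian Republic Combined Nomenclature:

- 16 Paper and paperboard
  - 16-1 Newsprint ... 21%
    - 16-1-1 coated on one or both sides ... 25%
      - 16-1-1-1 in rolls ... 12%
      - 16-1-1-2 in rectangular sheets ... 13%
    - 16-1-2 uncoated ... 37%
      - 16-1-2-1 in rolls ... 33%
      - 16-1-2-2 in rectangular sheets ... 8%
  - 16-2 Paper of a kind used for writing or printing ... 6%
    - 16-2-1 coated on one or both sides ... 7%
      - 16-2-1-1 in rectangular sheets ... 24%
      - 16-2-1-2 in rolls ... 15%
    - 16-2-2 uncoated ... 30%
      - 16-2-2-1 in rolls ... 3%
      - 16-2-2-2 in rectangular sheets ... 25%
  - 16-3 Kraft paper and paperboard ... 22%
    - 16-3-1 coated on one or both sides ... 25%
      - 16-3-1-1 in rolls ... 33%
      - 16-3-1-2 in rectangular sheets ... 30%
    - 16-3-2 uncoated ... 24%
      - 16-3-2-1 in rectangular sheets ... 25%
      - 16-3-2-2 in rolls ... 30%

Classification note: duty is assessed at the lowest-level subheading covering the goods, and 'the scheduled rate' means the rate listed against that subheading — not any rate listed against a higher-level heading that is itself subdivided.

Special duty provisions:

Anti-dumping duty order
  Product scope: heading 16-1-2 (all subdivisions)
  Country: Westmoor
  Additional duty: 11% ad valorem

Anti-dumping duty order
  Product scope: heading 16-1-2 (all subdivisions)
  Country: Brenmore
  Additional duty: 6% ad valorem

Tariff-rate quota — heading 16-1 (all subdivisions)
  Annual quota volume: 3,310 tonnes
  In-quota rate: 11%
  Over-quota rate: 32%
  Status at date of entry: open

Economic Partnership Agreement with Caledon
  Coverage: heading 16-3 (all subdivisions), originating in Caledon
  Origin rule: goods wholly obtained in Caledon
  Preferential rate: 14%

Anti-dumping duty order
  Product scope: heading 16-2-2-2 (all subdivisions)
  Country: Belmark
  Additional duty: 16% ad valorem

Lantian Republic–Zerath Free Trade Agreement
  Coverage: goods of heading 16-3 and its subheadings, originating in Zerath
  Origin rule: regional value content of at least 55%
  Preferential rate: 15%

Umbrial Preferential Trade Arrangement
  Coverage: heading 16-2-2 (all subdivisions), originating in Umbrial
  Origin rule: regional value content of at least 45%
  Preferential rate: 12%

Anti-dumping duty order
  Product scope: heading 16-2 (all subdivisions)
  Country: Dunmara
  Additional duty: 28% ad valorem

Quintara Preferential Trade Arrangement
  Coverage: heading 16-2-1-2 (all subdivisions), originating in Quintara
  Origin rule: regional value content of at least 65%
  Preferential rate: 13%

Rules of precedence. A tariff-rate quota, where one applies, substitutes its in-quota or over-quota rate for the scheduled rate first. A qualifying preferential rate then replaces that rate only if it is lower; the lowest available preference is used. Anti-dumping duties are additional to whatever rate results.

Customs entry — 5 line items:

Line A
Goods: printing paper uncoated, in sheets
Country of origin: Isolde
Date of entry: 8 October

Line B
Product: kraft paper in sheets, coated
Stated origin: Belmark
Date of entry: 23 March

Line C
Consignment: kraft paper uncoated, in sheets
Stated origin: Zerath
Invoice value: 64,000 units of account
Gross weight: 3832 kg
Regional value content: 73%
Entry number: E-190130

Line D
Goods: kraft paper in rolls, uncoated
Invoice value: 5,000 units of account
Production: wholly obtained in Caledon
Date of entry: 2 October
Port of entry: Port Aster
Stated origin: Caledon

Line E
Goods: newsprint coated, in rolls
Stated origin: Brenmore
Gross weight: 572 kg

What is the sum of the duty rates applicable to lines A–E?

95%

Line A: printing paper → 16-2; uncoated → 16-2-2; in sheets → 16-2-2-2. Scheduled 25%. No special measure applies. → 25%.
Line B: kraft paper → 16-3; coated → 16-3-1; in sheets → 16-3-1-2. Scheduled 30%. No special measure applies. → 30%.
Line C: kraft paper → 16-3; uncoated → 16-3-2; in sheets → 16-3-2-1. Scheduled 25%. Zerath agreement on 16-3: RVC ≥ 55% → 15% available; preferential 15%. → 15%.
Line D: kraft paper → 16-3; uncoated → 16-3-2; in rolls → 16-3-2-2. Scheduled 30%. Caledon agreement on 16-3: wholly obtained → 14% available; preferential 14%. → 14%.
Line E: newsprint → 16-1; coated → 16-1-1; in rolls → 16-1-1-1. Scheduled 12%. quota on 16-1 open → in-quota 11%. → 11%.
Sum: 25% + 30% + 15% + 14% + 11% = 95%.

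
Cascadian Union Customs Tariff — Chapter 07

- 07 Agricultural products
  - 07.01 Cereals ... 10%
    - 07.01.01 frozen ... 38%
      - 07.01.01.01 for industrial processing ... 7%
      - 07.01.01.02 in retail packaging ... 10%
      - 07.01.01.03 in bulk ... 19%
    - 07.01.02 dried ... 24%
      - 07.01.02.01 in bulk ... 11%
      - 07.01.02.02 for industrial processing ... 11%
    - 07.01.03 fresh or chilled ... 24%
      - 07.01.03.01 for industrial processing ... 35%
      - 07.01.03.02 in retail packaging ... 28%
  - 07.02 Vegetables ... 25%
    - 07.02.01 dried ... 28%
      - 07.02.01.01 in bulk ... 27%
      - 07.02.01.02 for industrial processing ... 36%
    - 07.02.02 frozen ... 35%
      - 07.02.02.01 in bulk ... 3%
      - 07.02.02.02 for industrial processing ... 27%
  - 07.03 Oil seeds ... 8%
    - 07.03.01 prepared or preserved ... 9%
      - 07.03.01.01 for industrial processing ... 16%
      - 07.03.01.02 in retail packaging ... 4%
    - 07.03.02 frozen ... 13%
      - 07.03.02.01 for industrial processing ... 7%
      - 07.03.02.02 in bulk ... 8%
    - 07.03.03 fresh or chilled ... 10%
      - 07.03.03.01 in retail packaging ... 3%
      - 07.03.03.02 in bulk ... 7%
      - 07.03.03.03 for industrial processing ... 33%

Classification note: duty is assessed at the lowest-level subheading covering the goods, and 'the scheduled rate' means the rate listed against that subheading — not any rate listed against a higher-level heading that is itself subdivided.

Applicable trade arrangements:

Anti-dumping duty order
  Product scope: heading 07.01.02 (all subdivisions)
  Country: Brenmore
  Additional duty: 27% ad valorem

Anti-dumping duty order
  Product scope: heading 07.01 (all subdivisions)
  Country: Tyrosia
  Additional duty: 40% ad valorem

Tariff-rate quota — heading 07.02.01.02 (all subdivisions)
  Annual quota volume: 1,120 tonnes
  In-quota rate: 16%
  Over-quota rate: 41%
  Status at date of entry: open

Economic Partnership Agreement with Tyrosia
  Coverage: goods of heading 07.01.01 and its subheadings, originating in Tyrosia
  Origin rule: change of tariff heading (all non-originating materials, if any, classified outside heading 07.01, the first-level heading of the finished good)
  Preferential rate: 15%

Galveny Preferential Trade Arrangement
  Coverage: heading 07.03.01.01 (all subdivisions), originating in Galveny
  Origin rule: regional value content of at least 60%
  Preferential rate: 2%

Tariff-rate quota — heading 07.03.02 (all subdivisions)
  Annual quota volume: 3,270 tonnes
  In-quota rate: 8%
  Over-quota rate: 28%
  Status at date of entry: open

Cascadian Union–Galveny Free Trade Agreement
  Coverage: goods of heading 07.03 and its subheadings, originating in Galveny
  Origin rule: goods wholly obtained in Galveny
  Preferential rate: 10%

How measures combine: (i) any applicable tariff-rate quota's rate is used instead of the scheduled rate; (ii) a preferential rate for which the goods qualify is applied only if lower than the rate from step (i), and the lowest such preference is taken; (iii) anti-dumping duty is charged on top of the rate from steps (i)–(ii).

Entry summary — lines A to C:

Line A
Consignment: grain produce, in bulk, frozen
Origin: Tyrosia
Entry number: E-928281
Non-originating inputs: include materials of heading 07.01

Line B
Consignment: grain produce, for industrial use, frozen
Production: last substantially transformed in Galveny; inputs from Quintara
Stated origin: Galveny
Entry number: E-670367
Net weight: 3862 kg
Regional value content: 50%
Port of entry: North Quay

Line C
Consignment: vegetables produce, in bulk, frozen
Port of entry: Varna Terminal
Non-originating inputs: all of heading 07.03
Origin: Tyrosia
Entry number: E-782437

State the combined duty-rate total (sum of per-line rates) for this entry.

Line A: grain → 07.01; frozen → 07.01.01; in bulk → 07.01.01.03. Scheduled 19%. Tyrosia agreement on 07.01.01: CTH not met; anti-dumping (Tyrosia, 07.01): +40%; total 19% + 40% = 59%. → 59%.
Line B: grain → 07.01; frozen → 07.01.01; for industrial use → 07.01.01.01. Scheduled 7%. Galveny agreement on 07.03.01.01: 07.01.01.01 not covered; Galveny agreement on 07.03: 07.01.01.01 not covered. → 7%.
Line C: vegetables → 07.02; frozen → 07.02.02; in bulk → 07.02.02.01. Scheduled 3%. Tyrosia agreement on 07.01.01: 07.02.02.01 not covered. → 3%.
Sum: 59% + 7% + 3% = 69%.

69%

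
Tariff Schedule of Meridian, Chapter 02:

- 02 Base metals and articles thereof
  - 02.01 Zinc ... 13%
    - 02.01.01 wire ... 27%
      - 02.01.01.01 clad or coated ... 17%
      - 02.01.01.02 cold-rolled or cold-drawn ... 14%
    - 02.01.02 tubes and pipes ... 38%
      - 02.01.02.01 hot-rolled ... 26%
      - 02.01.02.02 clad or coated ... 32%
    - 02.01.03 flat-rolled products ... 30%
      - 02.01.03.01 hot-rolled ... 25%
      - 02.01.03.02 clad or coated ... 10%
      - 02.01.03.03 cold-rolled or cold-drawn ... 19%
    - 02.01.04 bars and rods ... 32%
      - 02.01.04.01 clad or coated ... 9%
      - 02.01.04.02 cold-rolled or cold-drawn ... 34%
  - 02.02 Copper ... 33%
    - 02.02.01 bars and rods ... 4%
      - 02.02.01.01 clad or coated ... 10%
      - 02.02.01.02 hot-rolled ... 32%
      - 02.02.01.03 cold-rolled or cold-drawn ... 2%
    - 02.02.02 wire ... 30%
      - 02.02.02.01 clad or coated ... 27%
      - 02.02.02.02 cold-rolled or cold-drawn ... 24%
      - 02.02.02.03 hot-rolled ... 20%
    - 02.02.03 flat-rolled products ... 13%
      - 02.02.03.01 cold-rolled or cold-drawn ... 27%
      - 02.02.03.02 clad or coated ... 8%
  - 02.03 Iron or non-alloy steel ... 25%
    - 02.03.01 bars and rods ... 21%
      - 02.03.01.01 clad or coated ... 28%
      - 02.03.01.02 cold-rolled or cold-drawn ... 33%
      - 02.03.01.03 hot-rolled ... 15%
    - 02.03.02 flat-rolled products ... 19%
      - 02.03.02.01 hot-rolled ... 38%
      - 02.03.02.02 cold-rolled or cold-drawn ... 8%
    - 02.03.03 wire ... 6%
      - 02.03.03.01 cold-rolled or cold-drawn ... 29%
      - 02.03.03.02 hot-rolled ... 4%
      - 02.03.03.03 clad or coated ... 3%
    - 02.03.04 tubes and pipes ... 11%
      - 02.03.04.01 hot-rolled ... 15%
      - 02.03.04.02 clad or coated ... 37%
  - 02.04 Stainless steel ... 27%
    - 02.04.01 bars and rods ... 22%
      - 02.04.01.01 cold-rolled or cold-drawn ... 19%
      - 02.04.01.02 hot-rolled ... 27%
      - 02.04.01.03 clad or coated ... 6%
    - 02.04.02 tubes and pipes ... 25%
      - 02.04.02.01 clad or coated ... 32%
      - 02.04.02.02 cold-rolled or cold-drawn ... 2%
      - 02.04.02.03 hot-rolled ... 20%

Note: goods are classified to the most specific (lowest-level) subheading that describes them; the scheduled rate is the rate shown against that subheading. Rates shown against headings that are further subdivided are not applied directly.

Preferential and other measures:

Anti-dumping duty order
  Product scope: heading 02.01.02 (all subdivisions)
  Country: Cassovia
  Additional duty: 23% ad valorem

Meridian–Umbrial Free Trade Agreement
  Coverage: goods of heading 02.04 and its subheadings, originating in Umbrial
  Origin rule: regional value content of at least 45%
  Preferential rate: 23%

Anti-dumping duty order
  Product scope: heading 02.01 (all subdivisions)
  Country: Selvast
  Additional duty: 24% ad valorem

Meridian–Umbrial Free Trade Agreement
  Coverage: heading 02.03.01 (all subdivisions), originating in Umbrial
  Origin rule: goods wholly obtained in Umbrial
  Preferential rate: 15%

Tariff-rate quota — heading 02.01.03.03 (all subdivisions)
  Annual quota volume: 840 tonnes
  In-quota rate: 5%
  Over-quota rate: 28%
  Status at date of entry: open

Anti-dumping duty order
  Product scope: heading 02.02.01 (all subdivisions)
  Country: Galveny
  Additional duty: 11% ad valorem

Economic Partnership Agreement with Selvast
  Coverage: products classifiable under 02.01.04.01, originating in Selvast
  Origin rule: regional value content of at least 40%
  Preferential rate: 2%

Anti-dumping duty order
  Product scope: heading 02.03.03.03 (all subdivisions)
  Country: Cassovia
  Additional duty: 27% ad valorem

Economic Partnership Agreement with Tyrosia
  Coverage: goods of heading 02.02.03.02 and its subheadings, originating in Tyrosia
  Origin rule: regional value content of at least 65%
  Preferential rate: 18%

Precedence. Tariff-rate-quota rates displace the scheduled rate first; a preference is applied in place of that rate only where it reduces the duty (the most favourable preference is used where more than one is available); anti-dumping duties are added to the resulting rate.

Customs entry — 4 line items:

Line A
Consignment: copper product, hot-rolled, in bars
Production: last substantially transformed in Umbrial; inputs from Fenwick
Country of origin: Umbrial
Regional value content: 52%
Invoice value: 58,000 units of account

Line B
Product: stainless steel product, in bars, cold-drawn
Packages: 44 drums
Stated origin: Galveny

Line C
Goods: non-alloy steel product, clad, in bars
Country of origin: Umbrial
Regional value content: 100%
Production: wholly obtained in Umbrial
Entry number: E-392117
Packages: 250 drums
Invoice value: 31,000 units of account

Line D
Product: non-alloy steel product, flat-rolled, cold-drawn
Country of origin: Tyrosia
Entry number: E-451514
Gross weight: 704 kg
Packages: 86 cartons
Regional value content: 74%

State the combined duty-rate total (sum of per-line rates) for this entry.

74%

Line A: copper → 02.02; in bars → 02.02.01; hot-rolled → 02.02.01.02. Scheduled 32%. Umbrial agreement on 02.04: 02.02.01.02 not covered; Umbrial agreement on 02.03.01: 02.02.01.02 not covered. → 32%.
Line B: stainless steel → 02.04; in bars → 02.04.01; cold-drawn → 02.04.01.01. Scheduled 19%. No special measure applies. → 19%.
Line C: non-alloy steel → 02.03; in bars → 02.03.01; clad → 02.03.01.01. Scheduled 28%. Umbrial agreement on 02.04: 02.03.01.01 not covered; Umbrial agreement on 02.03.01: wholly obtained → 15% available; preferential 15%. → 15%.
Line D: non-alloy steel → 02.03; flat-rolled → 02.03.02; cold-drawn → 02.03.02.02. Scheduled 8%. Tyrosia agreement on 02.02.03.02: 02.03.02.02 not covered. → 8%.
Sum: 32% + 19% + 15% + 8% = 74%.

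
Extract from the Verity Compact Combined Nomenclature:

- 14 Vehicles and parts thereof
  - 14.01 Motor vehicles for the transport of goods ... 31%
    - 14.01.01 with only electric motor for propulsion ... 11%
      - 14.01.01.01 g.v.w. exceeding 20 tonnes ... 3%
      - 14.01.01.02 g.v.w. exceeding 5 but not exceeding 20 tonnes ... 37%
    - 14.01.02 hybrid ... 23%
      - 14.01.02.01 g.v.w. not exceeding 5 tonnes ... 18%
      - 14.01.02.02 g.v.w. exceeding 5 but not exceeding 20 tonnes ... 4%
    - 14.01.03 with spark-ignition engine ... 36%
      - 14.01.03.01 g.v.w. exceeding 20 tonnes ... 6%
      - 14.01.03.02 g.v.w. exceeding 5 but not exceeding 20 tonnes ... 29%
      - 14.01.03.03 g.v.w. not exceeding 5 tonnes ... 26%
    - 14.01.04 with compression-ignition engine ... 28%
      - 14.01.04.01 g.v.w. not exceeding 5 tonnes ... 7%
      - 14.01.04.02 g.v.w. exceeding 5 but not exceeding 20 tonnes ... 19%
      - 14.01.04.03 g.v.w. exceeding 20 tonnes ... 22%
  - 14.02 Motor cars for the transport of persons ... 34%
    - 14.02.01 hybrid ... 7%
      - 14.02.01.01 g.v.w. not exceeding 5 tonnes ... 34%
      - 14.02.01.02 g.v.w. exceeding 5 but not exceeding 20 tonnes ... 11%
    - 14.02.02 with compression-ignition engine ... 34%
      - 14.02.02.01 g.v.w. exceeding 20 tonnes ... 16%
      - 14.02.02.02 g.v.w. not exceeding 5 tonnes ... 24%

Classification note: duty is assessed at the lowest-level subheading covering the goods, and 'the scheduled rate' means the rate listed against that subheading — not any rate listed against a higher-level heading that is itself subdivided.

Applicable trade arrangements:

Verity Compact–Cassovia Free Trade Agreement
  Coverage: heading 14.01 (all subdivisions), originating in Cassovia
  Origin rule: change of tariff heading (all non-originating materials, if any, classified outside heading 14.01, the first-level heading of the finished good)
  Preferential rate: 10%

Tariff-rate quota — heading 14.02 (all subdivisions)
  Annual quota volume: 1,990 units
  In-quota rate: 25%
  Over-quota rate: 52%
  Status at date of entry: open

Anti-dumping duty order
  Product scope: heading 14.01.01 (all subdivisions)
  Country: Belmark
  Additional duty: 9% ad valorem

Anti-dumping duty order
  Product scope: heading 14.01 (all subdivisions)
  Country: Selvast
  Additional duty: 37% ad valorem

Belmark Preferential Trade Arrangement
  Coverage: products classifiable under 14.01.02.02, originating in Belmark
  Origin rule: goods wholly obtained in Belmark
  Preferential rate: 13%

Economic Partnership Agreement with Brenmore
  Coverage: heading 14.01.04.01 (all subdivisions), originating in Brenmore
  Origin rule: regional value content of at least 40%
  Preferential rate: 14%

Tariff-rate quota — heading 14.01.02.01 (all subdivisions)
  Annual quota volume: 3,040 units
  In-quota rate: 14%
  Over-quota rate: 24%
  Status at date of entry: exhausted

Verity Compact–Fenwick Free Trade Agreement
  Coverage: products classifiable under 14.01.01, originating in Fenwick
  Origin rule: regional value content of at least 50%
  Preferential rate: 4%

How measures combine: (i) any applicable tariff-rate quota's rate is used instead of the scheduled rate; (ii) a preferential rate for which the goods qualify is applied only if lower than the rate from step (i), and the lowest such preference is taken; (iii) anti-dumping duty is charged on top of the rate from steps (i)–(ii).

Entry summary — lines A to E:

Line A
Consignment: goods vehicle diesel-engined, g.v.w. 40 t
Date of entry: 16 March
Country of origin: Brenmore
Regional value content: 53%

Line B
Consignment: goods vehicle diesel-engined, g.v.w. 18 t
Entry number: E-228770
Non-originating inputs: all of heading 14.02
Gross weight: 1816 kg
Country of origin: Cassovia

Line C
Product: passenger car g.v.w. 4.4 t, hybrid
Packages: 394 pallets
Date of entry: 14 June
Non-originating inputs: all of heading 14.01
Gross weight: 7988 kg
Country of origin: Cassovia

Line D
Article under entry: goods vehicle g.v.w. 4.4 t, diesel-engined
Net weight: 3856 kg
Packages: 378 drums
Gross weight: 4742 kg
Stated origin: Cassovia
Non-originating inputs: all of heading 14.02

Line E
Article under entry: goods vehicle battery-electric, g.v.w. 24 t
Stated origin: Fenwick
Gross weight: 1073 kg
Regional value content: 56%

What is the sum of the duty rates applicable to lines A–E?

67%

Line A: goods vehicle → 14.01; diesel-engined → 14.01.04; g.v.w. 40 t → 14.01.04.03. Scheduled 22%. Brenmore agreement on 14.01.04.01: 14.01.04.03 not covered. → 22%.
Line B: goods vehicle → 14.01; diesel-engined → 14.01.04; g.v.w. 18 t → 14.01.04.02. Scheduled 19%. Cassovia agreement on 14.01: CTH met → 10% available; preferential 10%. → 10%.
Line C: passenger car → 14.02; hybrid → 14.02.01; g.v.w. 4.4 t → 14.02.01.01. Scheduled 34%. quota on 14.02 open → in-quota 25%; Cassovia agreement on 14.01: 14.02.01.01 not covered. → 25%.
Line D: goods vehicle → 14.01; diesel-engined → 14.01.04; g.v.w. 4.4 t → 14.01.04.01. Scheduled 7%. Cassovia agreement on 14.01: CTH met → 10% available; preference 10% not lower than 7% → no reduction. → 7%.
Line E: goods vehicle → 14.01; battery-electric → 14.01.01; g.v.w. 24 t → 14.01.01.01. Scheduled 3%. Fenwick agreement on 14.01.01: RVC ≥ 50% → 4% available; preference 4% not lower than 3% → no reduction. → 3%.
Sum: 22% + 10% + 25% + 7% + 3% = 67%.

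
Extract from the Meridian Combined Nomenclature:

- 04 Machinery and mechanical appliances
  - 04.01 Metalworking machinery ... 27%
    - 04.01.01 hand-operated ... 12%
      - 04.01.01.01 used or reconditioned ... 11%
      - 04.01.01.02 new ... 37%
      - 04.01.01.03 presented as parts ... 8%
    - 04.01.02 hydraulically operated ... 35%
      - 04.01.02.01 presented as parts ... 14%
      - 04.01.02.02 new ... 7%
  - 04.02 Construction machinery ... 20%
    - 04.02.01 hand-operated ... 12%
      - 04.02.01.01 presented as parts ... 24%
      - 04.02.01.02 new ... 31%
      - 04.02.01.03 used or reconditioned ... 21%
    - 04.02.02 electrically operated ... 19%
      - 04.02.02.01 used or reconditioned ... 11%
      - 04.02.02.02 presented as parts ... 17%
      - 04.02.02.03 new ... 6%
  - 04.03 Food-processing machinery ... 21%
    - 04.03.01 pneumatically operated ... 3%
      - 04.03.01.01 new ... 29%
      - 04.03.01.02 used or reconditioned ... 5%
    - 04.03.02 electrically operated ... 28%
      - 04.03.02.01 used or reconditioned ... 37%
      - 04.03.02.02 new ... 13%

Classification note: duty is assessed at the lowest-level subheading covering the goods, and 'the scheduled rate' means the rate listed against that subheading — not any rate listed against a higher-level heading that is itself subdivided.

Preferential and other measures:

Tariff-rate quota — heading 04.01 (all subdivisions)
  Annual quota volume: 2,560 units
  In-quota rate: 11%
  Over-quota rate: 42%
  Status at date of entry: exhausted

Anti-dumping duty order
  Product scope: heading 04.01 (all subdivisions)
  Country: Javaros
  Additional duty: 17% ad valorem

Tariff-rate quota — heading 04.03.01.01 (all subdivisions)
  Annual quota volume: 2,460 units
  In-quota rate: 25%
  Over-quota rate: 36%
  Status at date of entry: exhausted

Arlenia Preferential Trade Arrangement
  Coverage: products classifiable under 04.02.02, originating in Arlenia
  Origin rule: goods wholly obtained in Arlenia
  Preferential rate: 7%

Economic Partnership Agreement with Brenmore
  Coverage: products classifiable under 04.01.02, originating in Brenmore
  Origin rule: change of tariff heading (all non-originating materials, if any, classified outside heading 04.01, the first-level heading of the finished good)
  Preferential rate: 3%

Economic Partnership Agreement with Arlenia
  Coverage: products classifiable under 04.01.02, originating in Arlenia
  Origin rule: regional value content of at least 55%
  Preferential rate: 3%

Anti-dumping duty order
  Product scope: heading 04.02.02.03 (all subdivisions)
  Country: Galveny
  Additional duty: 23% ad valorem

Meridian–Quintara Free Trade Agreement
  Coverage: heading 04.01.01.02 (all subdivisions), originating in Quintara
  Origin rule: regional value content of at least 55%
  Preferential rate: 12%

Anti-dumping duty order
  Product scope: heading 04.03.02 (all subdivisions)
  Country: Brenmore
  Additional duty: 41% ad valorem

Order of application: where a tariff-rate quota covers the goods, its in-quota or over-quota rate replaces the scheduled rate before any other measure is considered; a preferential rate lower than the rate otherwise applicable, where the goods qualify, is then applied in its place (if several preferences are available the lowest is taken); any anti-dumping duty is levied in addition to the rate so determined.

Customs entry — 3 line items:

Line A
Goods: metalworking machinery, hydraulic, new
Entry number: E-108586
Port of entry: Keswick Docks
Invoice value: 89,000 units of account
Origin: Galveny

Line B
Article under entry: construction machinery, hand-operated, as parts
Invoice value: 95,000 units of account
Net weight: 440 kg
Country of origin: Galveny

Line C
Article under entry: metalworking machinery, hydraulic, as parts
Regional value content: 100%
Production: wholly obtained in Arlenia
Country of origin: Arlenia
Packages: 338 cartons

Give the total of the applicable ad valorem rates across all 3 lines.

Line A: metalworking → 04.01; hydraulic → 04.01.02; new → 04.01.02.02. Scheduled 7%. quota on 04.01 exhausted → over-quota 42%. → 42%.
Line B: construction → 04.02; hand-operated → 04.02.01; as parts → 04.02.01.01. Scheduled 24%. No special measure applies. → 24%.
Line C: metalworking → 04.01; hydraulic → 04.01.02; as parts → 04.01.02.01. Scheduled 14%. quota on 04.01 exhausted → over-quota 42%; Arlenia agreement on 04.02.02: 04.01.02.01 not covered; Arlenia agreement on 04.01.02: RVC ≥ 55% → 3% available; preferential 3%. → 3%.
Sum: 42% + 24% + 3% = 69%.

69%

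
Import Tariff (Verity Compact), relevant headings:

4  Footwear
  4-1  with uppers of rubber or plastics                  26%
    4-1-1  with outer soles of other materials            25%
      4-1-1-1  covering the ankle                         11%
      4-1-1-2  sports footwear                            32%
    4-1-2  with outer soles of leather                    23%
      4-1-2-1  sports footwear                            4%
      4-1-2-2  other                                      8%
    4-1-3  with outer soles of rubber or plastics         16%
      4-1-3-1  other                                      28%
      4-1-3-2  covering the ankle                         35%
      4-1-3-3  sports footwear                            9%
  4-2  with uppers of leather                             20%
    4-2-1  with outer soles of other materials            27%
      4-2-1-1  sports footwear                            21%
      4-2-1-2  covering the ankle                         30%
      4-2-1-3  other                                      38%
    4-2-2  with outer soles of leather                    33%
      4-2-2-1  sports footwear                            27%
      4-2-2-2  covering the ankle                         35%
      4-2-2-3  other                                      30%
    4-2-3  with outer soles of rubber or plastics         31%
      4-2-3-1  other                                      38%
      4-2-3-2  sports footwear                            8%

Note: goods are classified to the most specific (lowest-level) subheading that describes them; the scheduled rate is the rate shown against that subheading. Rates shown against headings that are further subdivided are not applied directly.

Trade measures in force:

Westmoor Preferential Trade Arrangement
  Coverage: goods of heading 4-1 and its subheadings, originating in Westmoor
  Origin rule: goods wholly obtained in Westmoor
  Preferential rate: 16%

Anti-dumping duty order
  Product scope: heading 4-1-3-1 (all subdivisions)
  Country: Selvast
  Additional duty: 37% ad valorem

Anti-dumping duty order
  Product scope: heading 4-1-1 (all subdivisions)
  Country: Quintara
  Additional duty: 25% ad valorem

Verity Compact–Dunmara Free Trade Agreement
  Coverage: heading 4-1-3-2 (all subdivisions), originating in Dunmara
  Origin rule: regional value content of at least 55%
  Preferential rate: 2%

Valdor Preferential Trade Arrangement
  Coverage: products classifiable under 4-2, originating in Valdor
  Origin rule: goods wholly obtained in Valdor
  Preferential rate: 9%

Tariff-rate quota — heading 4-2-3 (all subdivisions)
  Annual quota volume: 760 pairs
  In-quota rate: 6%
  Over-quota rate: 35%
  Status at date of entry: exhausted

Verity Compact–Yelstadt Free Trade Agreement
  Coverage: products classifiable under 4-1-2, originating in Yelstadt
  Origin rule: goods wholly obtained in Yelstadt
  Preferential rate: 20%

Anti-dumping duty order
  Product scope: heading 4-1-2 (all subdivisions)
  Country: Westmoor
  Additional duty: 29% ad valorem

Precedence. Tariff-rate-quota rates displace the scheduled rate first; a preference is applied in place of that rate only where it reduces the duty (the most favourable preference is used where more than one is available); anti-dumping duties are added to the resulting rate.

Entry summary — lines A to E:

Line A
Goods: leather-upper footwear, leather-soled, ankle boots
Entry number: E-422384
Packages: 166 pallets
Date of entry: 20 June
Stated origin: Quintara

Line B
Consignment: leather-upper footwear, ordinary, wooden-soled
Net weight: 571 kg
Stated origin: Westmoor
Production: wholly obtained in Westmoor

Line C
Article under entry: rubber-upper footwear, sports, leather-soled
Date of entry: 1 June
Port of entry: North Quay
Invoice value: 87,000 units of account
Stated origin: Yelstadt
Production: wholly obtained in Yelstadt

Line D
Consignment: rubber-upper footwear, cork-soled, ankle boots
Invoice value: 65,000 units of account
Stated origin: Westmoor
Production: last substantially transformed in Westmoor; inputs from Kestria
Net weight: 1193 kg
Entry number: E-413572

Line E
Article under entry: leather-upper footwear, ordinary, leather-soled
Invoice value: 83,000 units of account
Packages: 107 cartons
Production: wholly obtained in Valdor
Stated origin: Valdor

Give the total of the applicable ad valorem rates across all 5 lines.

97%

Line A: leather-upper → 4-2; leather-soled → 4-2-2; ankle boots → 4-2-2-2. Scheduled 35%. No special measure applies. → 35%.
Line B: leather-upper → 4-2; wooden-soled → 4-2-1; ordinary → 4-2-1-3. Scheduled 38%. Westmoor agreement on 4-1: 4-2-1-3 not covered. → 38%.
Line C: rubber-upper → 4-1; leather-soled → 4-1-2; sports → 4-1-2-1. Scheduled 4%. Yelstadt agreement on 4-1-2: wholly obtained → 20% available; preference 20% not lower than 4% → no reduction. → 4%.
Line D: rubber-upper → 4-1; cork-soled → 4-1-1; ankle boots → 4-1-1-1. Scheduled 11%. Westmoor agreement on 4-1: not wholly obtained. → 11%.
Line E: leather-upper → 4-2; leather-soled → 4-2-2; ordinary → 4-2-2-3. Scheduled 30%. Valdor agreement on 4-2: wholly obtained → 9% available; preferential 9%. → 9%.
Sum: 35% + 38% + 4% + 11% + 9% = 97%.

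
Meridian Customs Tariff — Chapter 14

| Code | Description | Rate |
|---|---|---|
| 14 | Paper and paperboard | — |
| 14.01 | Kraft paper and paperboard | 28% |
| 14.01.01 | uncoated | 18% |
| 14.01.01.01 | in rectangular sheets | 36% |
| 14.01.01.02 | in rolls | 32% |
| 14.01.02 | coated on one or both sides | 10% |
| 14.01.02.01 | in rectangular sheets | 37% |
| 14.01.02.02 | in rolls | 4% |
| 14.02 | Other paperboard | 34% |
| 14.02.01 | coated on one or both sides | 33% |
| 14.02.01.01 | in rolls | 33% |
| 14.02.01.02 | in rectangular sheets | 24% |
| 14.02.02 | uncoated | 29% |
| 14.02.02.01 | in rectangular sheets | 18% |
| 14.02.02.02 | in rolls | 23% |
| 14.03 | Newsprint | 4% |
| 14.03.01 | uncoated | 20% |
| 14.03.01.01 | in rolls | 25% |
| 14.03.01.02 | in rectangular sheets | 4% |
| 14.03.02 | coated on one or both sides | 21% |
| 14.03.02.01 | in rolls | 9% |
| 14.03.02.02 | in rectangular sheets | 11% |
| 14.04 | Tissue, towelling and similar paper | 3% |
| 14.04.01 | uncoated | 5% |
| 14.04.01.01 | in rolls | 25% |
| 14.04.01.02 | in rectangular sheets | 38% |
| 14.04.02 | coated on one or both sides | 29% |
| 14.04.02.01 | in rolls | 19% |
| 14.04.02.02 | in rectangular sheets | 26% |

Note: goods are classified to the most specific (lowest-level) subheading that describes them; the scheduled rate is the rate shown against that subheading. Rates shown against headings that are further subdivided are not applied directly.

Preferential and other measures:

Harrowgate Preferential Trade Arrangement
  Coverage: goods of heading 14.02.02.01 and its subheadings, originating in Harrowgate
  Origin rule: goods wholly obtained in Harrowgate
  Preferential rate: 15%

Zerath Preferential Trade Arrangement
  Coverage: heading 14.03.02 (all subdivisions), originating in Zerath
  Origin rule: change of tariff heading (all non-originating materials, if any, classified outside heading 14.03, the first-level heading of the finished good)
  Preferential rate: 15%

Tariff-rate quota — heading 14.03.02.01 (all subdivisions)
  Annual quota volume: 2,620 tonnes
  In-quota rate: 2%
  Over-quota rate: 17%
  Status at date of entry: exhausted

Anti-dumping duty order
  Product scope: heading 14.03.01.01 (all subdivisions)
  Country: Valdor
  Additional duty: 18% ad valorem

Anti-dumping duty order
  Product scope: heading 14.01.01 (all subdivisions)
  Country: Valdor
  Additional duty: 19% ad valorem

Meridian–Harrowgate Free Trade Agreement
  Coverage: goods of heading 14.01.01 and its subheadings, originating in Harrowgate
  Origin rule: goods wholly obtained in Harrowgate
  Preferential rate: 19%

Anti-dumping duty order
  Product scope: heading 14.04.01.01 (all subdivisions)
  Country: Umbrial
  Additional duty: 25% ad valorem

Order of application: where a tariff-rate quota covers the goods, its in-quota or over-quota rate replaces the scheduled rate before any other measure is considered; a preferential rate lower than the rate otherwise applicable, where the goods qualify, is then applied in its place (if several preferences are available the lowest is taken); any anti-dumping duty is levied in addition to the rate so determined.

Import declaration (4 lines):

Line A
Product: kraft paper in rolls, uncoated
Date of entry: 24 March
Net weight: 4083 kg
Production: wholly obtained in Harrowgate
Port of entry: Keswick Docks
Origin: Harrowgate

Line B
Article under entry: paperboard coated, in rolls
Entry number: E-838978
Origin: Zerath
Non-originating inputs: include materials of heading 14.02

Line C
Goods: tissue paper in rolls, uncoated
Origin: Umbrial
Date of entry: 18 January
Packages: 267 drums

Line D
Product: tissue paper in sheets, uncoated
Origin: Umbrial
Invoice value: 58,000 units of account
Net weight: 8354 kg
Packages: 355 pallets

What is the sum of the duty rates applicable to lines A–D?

Line A: kraft paper → 14.01; uncoated → 14.01.01; in rolls → 14.01.01.02. Scheduled 32%. Harrowgate agreement on 14.02.02.01: 14.01.01.02 not covered; Harrowgate agreement on 14.01.01: wholly obtained → 19% available; preferential 19%. → 19%.
Line B: paperboard → 14.02; coated → 14.02.01; in rolls → 14.02.01.01. Scheduled 33%. Zerath agreement on 14.03.02: 14.02.01.01 not covered. → 33%.
Line C: tissue paper → 14.04; uncoated → 14.04.01; in rolls → 14.04.01.01. Scheduled 25%. anti-dumping (Umbrial, 14.04.01.01): +25%; total 25% + 25% = 50%. → 50%.
Line D: tissue paper → 14.04; uncoated → 14.04.01; in sheets → 14.04.01.02. Scheduled 38%. No special measure applies. → 38%.
Sum: 19% + 33% + 50% + 38% = 140%.

140%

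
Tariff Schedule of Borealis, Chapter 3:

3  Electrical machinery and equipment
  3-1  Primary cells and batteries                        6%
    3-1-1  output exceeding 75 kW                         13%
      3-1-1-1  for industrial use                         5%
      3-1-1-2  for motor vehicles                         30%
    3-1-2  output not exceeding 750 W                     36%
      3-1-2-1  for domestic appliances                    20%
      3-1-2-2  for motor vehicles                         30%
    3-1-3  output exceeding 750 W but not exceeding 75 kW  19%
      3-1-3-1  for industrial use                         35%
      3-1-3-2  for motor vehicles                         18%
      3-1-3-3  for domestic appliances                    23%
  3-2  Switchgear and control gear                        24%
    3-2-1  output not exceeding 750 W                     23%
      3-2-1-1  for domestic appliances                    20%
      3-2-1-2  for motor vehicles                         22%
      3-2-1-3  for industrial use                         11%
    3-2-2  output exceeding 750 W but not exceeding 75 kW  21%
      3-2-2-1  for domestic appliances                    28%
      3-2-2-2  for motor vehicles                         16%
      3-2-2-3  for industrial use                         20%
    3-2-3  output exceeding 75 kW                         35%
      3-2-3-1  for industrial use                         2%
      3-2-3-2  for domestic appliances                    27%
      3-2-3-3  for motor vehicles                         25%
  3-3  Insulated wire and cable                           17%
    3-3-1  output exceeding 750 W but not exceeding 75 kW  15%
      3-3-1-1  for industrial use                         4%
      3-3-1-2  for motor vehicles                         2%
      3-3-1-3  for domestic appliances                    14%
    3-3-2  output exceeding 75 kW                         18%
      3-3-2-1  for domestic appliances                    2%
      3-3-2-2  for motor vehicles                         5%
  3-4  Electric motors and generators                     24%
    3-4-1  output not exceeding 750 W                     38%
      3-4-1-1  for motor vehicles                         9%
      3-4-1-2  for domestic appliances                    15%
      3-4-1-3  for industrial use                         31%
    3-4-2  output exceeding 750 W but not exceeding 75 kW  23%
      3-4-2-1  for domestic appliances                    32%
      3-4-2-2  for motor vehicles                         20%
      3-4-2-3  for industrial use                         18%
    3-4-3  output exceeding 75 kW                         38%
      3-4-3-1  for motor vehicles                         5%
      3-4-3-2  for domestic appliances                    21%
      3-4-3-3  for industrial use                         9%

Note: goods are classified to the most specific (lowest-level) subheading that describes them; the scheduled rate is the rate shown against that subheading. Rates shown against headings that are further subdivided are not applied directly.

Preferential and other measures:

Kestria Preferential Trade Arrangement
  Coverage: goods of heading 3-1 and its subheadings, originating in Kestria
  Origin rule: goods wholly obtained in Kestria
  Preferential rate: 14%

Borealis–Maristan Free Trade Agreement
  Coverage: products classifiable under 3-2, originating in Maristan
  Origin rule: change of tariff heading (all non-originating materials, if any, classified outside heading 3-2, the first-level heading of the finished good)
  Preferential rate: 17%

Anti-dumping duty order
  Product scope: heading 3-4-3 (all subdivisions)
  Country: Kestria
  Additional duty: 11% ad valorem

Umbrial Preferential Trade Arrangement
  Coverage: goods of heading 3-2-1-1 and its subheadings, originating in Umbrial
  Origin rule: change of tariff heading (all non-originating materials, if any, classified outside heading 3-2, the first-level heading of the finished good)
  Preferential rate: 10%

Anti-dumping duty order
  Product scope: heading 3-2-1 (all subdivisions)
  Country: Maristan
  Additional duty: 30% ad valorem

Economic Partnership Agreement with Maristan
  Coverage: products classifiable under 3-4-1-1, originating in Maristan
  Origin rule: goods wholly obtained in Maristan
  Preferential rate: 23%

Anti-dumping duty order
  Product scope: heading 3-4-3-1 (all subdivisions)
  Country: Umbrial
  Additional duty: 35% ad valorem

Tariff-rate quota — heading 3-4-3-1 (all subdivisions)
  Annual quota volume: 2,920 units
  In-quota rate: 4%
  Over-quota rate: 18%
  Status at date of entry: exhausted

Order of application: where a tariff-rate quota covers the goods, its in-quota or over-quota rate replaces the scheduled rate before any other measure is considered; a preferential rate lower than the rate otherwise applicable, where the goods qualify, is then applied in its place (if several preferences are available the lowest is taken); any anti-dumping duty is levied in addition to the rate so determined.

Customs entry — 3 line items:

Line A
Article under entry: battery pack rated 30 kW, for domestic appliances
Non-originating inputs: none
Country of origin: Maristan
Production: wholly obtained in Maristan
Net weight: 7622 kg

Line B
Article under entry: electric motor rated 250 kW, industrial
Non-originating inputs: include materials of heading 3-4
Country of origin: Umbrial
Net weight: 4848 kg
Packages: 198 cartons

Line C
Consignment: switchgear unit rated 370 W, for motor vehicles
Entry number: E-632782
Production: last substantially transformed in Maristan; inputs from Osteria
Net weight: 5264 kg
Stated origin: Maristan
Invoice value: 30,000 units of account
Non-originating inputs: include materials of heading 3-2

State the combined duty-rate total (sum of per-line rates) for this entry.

84%

Line A: battery pack → 3-1; rated 30 kW → 3-1-3; for domestic appliances → 3-1-3-3. Scheduled 23%. Maristan agreement on 3-2: 3-1-3-3 not covered; Maristan agreement on 3-4-1-1: 3-1-3-3 not covered. → 23%.
Line B: electric motor → 3-4; rated 250 kW → 3-4-3; industrial → 3-4-3-3. Scheduled 9%. Umbrial agreement on 3-2-1-1: 3-4-3-3 not covered. → 9%.
Line C: switchgear unit → 3-2; rated 370 W → 3-2-1; for motor vehicles → 3-2-1-2. Scheduled 22%. Maristan agreement on 3-2: CTH not met; Maristan agreement on 3-4-1-1: 3-2-1-2 not covered; anti-dumping (Maristan, 3-2-1): +30%; total 22% + 30% = 52%. → 52%.
Sum: 23% + 9% + 52% = 84%.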